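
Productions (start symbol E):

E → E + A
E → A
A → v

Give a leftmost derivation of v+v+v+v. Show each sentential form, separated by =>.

E => E+A => E+A+A => E+A+A+A => A+A+A+A => v+A+A+A => v+v+A+A => v+v+v+A => v+v+v+v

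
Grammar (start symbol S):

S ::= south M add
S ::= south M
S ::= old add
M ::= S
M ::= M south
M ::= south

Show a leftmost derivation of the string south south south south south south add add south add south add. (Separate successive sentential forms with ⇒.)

S ⇒ south M add   [S ::= south M add]
south M add ⇒ south M south add   [M ::= M south]
south M south add ⇒ south S south add   [M ::= S]
south S south add ⇒ south south M add south add   [S ::= south M add]
south south M add south add ⇒ south south S add south add   [M ::= S]
south south S add south add ⇒ south south south M add south add   [S ::= south M]
south south south M add south add ⇒ south south south M south add south add   [M ::= M south]
south south south M south add south add ⇒ south south south S south add south add   [M ::= S]
south south south S south add south add ⇒ south south south south M add south add south add   [S ::= south M add]
south south south south M add south add south add ⇒ south south south south S add south add south add   [M ::= S]
south south south south S add south add south add ⇒ south south south south south M add add south add south add   [S ::= south M add]
south south south south south M add add south add south add ⇒ south south south south south south add add south add south add   [M ::= south]

S ⇒ south M add ⇒ south M south add ⇒ south S south add ⇒ south south M add south add ⇒ south south S add south add ⇒ south south south M add south add ⇒ south south south M south add south add ⇒ south south south S south add south add ⇒ south south south south M add south add south add ⇒ south south south south S add south add south add ⇒ south south south south south M add add south add south add ⇒ south south south south south south add add south add south add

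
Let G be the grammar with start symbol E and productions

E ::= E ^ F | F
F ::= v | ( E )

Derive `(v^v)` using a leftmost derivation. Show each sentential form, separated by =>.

E => F   [E ::= F]
F => (E)   [F ::= ( E )]
(E) => (E^F)   [E ::= E ^ F]
(E^F) => (F^F)   [E ::= F]
(F^F) => (v^F)   [F ::= v]
(v^F) => (v^v)   [F ::= v]

E => F => (E) => (E^F) => (F^F) => (v^F) => (v^v)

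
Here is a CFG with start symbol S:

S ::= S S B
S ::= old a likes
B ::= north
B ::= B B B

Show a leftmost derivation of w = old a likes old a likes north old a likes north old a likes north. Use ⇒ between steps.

S ⇒ S S B   [S ::= S S B]
S S B ⇒ S S B S B   [S ::= S S B]
S S B S B ⇒ S S B S B S B   [S ::= S S B]
S S B S B S B ⇒ old a likes S B S B S B   [S ::= old a likes]
old a likes S B S B S B ⇒ old a likes old a likes B S B S B   [S ::= old a likes]
old a likes old a likes B S B S B ⇒ old a likes old a likes north S B S B   [B ::= north]
old a likes old a likes north S B S B ⇒ old a likes old a likes north old a likes B S B   [S ::= old a likes]
old a likes old a likes north old a likes B S B ⇒ old a likes old a likes north old a likes north S B   [B ::= north]
old a likes old a likes north old a likes north S B ⇒ old a likes old a likes north old a likes north old a likes B   [S ::= old a likes]
old a likes old a likes north old a likes north old a likes B ⇒ old a likes old a likes north old a likes north old a likes north   [B ::= north]

S ⇒ S S B ⇒ S S B S B ⇒ S S B S B S B ⇒ old a likes S B S B S B ⇒ old a likes old a likes B S B S B ⇒ old a likes old a likes north S B S B ⇒ old a likes old a likes north old a likes B S B ⇒ old a likes old a likes north old a likes north S B ⇒ old a likes old a likes north old a likes north old a likes B ⇒ old a likes old a likes north old a likes north old a likes north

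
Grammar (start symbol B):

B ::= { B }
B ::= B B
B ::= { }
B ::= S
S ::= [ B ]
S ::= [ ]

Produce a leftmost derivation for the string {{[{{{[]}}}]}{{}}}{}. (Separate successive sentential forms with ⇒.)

B ⇒ BB ⇒ {B}B ⇒ {BB}B ⇒ {{B}B}B ⇒ {{S}B}B ⇒ {{[B]}B}B ⇒ {{[{B}]}B}B ⇒ {{[{{B}}]}B}B ⇒ {{[{{{B}}}]}B}B ⇒ {{[{{{S}}}]}B}B ⇒ {{[{{{[]}}}]}B}B ⇒ {{[{{{[]}}}]}{B}}B ⇒ {{[{{{[]}}}]}{{}}}B ⇒ {{[{{{[]}}}]}{{}}}{}

B ⇒ BB   [B ::= B B]
BB ⇒ {B}B   [B ::= { B }]
{B}B ⇒ {BB}B   [B ::= B B]
{BB}B ⇒ {{B}B}B   [B ::= { B }]
{{B}B}B ⇒ {{S}B}B   [B ::= S]
{{S}B}B ⇒ {{[B]}B}B   [S ::= [ B ]]
{{[B]}B}B ⇒ {{[{B}]}B}B   [B ::= { B }]
{{[{B}]}B}B ⇒ {{[{{B}}]}B}B   [B ::= { B }]
{{[{{B}}]}B}B ⇒ {{[{{{B}}}]}B}B   [B ::= { B }]
{{[{{{B}}}]}B}B ⇒ {{[{{{S}}}]}B}B   [B ::= S]
{{[{{{S}}}]}B}B ⇒ {{[{{{[]}}}]}B}B   [S ::= [ ]]
{{[{{{[]}}}]}B}B ⇒ {{[{{{[]}}}]}{B}}B   [B ::= { B }]
{{[{{{[]}}}]}{B}}B ⇒ {{[{{{[]}}}]}{{}}}B   [B ::= { }]
{{[{{{[]}}}]}{{}}}B ⇒ {{[{{{[]}}}]}{{}}}{}   [B ::= { }]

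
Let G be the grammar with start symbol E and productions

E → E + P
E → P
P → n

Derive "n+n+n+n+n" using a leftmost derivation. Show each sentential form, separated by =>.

E => E+P => E+P+P => E+P+P+P => E+P+P+P+P => P+P+P+P+P => n+P+P+P+P => n+n+P+P+P => n+n+n+P+P => n+n+n+n+P => n+n+n+n+n

E => E+P   [E → E + P]
E+P => E+P+P   [E → E + P]
E+P+P => E+P+P+P   [E → E + P]
E+P+P+P => E+P+P+P+P   [E → E + P]
E+P+P+P+P => P+P+P+P+P   [E → P]
P+P+P+P+P => n+P+P+P+P   [P → n]
n+P+P+P+P => n+n+P+P+P   [P → n]
n+n+P+P+P => n+n+n+P+P   [P → n]
n+n+n+P+P => n+n+n+n+P   [P → n]
n+n+n+n+P => n+n+n+n+n   [P → n]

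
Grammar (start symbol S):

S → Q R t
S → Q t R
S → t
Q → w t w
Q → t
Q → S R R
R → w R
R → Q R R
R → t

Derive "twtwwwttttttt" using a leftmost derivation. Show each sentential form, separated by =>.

S => QRt   [S → Q R t]
QRt => SRRRt   [Q → S R R]
SRRRt => tRRRt   [S → t]
tRRRt => tQRRRRt   [R → Q R R]
tQRRRRt => twtwRRRRt   [Q → w t w]
twtwRRRRt => twtwwRRRRt   [R → w R]
twtwwRRRRt => twtwwwRRRRt   [R → w R]
twtwwwRRRRt => twtwwwQRRRRRt   [R → Q R R]
twtwwwQRRRRRt => twtwwwtRRRRRt   [Q → t]
twtwwwtRRRRRt => twtwwwttRRRRt   [R → t]
twtwwwttRRRRt => twtwwwtttRRRt   [R → t]
twtwwwtttRRRt => twtwwwttttRRt   [R → t]
twtwwwttttRRt => twtwwwtttttRt   [R → t]
twtwwwtttttRt => twtwwwttttttt   [R → t]

S => QRt => SRRRt => tRRRt => tQRRRRt => twtwRRRRt => twtwwRRRRt => twtwwwRRRRt => twtwwwQRRRRRt => twtwwwtRRRRRt => twtwwwttRRRRt => twtwwwtttRRRt => twtwwwttttRRt => twtwwwtttttRt => twtwwwttttttt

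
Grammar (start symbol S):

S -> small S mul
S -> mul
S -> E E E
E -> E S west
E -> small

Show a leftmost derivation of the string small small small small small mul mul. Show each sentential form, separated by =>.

S => small S mul => small small S mul mul => small small E E E mul mul => small small small E E mul mul => small small small small E mul mul => small small small small small mul mul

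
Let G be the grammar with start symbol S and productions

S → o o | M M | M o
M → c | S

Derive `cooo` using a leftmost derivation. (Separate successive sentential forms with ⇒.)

S⇒Mo⇒So⇒MMo⇒cMo⇒cSo⇒cooo

S ⇒ Mo   [S → M o]
Mo ⇒ So   [M → S]
So ⇒ MMo   [S → M M]
MMo ⇒ cMo   [M → c]
cMo ⇒ cSo   [M → S]
cSo ⇒ cooo   [S → o o]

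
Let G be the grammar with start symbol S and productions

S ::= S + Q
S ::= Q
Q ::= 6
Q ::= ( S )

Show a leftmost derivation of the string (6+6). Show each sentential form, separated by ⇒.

S⇒Q⇒(S)⇒(S+Q)⇒(Q+Q)⇒(6+Q)⇒(6+6)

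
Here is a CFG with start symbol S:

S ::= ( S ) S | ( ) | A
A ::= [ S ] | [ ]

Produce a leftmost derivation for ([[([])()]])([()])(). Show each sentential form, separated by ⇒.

S⇒(S)S⇒(A)S⇒([S])S⇒([A])S⇒([[S]])S⇒([[(S)S]])S⇒([[(A)S]])S⇒([[([])S]])S⇒([[([])()]])S⇒([[([])()]])(S)S⇒([[([])()]])(A)S⇒([[([])()]])([S])S⇒([[([])()]])([()])S⇒([[([])()]])([()])()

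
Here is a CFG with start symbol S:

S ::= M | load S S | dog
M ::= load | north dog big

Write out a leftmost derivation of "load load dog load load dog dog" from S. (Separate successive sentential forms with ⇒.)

S ⇒ load S S ⇒ load load S S S ⇒ load load dog S S ⇒ load load dog load S S S ⇒ load load dog load M S S ⇒ load load dog load load S S ⇒ load load dog load load dog S ⇒ load load dog load load dog dog

S ⇒ load S S   [S ::= load S S]
load S S ⇒ load load S S S   [S ::= load S S]
load load S S S ⇒ load load dog S S   [S ::= dog]
load load dog S S ⇒ load load dog load S S S   [S ::= load S S]
load load dog load S S S ⇒ load load dog load M S S   [S ::= M]
load load dog load M S S ⇒ load load dog load load S S   [M ::= load]
load load dog load load S S ⇒ load load dog load load dog S   [S ::= dog]
load load dog load load dog S ⇒ load load dog load load dog dog   [S ::= dog]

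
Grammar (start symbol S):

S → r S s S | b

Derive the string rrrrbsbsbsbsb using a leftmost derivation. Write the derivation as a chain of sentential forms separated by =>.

S => rSsS   [S → r S s S]
rSsS => rrSsSsS   [S → r S s S]
rrSsSsS => rrrSsSsSsS   [S → r S s S]
rrrSsSsSsS => rrrrSsSsSsSsS   [S → r S s S]
rrrrSsSsSsSsS => rrrrbsSsSsSsS   [S → b]
rrrrbsSsSsSsS => rrrrbsbsSsSsS   [S → b]
rrrrbsbsSsSsS => rrrrbsbsbsSsS   [S → b]
rrrrbsbsbsSsS => rrrrbsbsbsbsS   [S → b]
rrrrbsbsbsbsS => rrrrbsbsbsbsb   [S → b]

S => rSsS => rrSsSsS => rrrSsSsSsS => rrrrSsSsSsSsS => rrrrbsSsSsSsS => rrrrbsbsSsSsS => rrrrbsbsbsSsS => rrrrbsbsbsbsS => rrrrbsbsbsbsb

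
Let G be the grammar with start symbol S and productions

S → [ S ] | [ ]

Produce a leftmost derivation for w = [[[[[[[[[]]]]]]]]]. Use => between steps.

S => [S]   [S → [ S ]]
[S] => [[S]]   [S → [ S ]]
[[S]] => [[[S]]]   [S → [ S ]]
[[[S]]] => [[[[S]]]]   [S → [ S ]]
[[[[S]]]] => [[[[[S]]]]]   [S → [ S ]]
[[[[[S]]]]] => [[[[[[S]]]]]]   [S → [ S ]]
[[[[[[S]]]]]] => [[[[[[[S]]]]]]]   [S → [ S ]]
[[[[[[[S]]]]]]] => [[[[[[[[S]]]]]]]]   [S → [ S ]]
[[[[[[[[S]]]]]]]] => [[[[[[[[[]]]]]]]]]   [S → [ ]]

S => [S] => [[S]] => [[[S]]] => [[[[S]]]] => [[[[[S]]]]] => [[[[[[S]]]]]] => [[[[[[[S]]]]]]] => [[[[[[[[S]]]]]]]] => [[[[[[[[[]]]]]]]]]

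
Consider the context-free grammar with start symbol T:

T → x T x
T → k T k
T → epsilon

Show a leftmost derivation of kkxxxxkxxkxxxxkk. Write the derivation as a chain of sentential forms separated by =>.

T => kTk => kkTkk => kkxTxkk => kkxxTxxkk => kkxxxTxxxkk => kkxxxxTxxxxkk => kkxxxxkTkxxxxkk => kkxxxxkxTxkxxxxkk => kkxxxxkxxkxxxxkk

T => kTk   [T → k T k]
kTk => kkTkk   [T → k T k]
kkTkk => kkxTxkk   [T → x T x]
kkxTxkk => kkxxTxxkk   [T → x T x]
kkxxTxxkk => kkxxxTxxxkk   [T → x T x]
kkxxxTxxxkk => kkxxxxTxxxxkk   [T → x T x]
kkxxxxTxxxxkk => kkxxxxkTkxxxxkk   [T → k T k]
kkxxxxkTkxxxxkk => kkxxxxkxTxkxxxxkk   [T → x T x]
kkxxxxkxTxkxxxxkk => kkxxxxkxxkxxxxkk   [T → epsilon]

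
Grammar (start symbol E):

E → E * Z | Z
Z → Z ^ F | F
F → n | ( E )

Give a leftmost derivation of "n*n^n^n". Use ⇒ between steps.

E ⇒ E*Z   [E → E * Z]
E*Z ⇒ Z*Z   [E → Z]
Z*Z ⇒ F*Z   [Z → F]
F*Z ⇒ n*Z   [F → n]
n*Z ⇒ n*Z^F   [Z → Z ^ F]
n*Z^F ⇒ n*Z^F^F   [Z → Z ^ F]
n*Z^F^F ⇒ n*F^F^F   [Z → F]
n*F^F^F ⇒ n*n^F^F   [F → n]
n*n^F^F ⇒ n*n^n^F   [F → n]
n*n^n^F ⇒ n*n^n^n   [F → n]

E ⇒ E*Z ⇒ Z*Z ⇒ F*Z ⇒ n*Z ⇒ n*Z^F ⇒ n*Z^F^F ⇒ n*F^F^F ⇒ n*n^F^F ⇒ n*n^n^F ⇒ n*n^n^n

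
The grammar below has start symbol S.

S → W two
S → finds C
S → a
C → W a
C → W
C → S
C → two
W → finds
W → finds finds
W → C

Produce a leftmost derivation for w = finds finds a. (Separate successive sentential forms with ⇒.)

S ⇒ finds C   [S → finds C]
finds C ⇒ finds W a   [C → W a]
finds W a ⇒ finds finds a   [W → finds]

S ⇒ finds C ⇒ finds W a ⇒ finds finds a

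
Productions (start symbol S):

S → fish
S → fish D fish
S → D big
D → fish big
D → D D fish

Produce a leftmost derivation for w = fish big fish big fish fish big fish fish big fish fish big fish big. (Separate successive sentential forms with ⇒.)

S ⇒ D big ⇒ D D fish big ⇒ D D fish D fish big ⇒ D D fish D fish D fish big ⇒ D D fish D fish D fish D fish big ⇒ fish big D fish D fish D fish D fish big ⇒ fish big fish big fish D fish D fish D fish big ⇒ fish big fish big fish fish big fish D fish D fish big ⇒ fish big fish big fish fish big fish fish big fish D fish big ⇒ fish big fish big fish fish big fish fish big fish fish big fish big

S ⇒ D big   [S → D big]
D big ⇒ D D fish big   [D → D D fish]
D D fish big ⇒ D D fish D fish big   [D → D D fish]
D D fish D fish big ⇒ D D fish D fish D fish big   [D → D D fish]
D D fish D fish D fish big ⇒ D D fish D fish D fish D fish big   [D → D D fish]
D D fish D fish D fish D fish big ⇒ fish big D fish D fish D fish D fish big   [D → fish big]
fish big D fish D fish D fish D fish big ⇒ fish big fish big fish D fish D fish D fish big   [D → fish big]
fish big fish big fish D fish D fish D fish big ⇒ fish big fish big fish fish big fish D fish D fish big   [D → fish big]
fish big fish big fish fish big fish D fish D fish big ⇒ fish big fish big fish fish big fish fish big fish D fish big   [D → fish big]
fish big fish big fish fish big fish fish big fish D fish big ⇒ fish big fish big fish fish big fish fish big fish fish big fish big   [D → fish big]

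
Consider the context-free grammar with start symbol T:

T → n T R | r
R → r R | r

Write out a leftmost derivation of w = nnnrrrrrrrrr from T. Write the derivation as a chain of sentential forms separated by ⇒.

T ⇒ nTR   [T → n T R]
nTR ⇒ nnTRR   [T → n T R]
nnTRR ⇒ nnnTRRR   [T → n T R]
nnnTRRR ⇒ nnnrRRR   [T → r]
nnnrRRR ⇒ nnnrrRRR   [R → r R]
nnnrrRRR ⇒ nnnrrrRRR   [R → r R]
nnnrrrRRR ⇒ nnnrrrrRRR   [R → r R]
nnnrrrrRRR ⇒ nnnrrrrrRRR   [R → r R]
nnnrrrrrRRR ⇒ nnnrrrrrrRR   [R → r]
nnnrrrrrrRR ⇒ nnnrrrrrrrRR   [R → r R]
nnnrrrrrrrRR ⇒ nnnrrrrrrrrR   [R → r]
nnnrrrrrrrrR ⇒ nnnrrrrrrrrr   [R → r]

T⇒nTR⇒nnTRR⇒nnnTRRR⇒nnnrRRR⇒nnnrrRRR⇒nnnrrrRRR⇒nnnrrrrRRR⇒nnnrrrrrRRR⇒nnnrrrrrrRR⇒nnnrrrrrrrRR⇒nnnrrrrrrrrR⇒nnnrrrrrrrrr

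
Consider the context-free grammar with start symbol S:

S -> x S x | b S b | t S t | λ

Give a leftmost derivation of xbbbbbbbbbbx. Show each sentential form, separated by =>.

S=>xSx=>xbSbx=>xbbSbbx=>xbbbSbbbx=>xbbbbSbbbbx=>xbbbbbSbbbbbx=>xbbbbbbbbbbx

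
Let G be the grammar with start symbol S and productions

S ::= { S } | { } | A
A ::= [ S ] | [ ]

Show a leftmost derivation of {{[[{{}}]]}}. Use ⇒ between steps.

S⇒{S}⇒{{S}}⇒{{A}}⇒{{[S]}}⇒{{[A]}}⇒{{[[S]]}}⇒{{[[{S}]]}}⇒{{[[{{}}]]}}

S ⇒ {S}   [S ::= { S }]
{S} ⇒ {{S}}   [S ::= { S }]
{{S}} ⇒ {{A}}   [S ::= A]
{{A}} ⇒ {{[S]}}   [A ::= [ S ]]
{{[S]}} ⇒ {{[A]}}   [S ::= A]
{{[A]}} ⇒ {{[[S]]}}   [A ::= [ S ]]
{{[[S]]}} ⇒ {{[[{S}]]}}   [S ::= { S }]
{{[[{S}]]}} ⇒ {{[[{{}}]]}}   [S ::= { }]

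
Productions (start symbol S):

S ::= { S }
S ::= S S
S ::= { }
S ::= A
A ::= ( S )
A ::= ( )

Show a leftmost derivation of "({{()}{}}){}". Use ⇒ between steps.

S ⇒ SS   [S ::= S S]
SS ⇒ AS   [S ::= A]
AS ⇒ (S)S   [A ::= ( S )]
(S)S ⇒ ({S})S   [S ::= { S }]
({S})S ⇒ ({SS})S   [S ::= S S]
({SS})S ⇒ ({{S}S})S   [S ::= { S }]
({{S}S})S ⇒ ({{A}S})S   [S ::= A]
({{A}S})S ⇒ ({{()}S})S   [A ::= ( )]
({{()}S})S ⇒ ({{()}{}})S   [S ::= { }]
({{()}{}})S ⇒ ({{()}{}}){}   [S ::= { }]

S ⇒ SS ⇒ AS ⇒ (S)S ⇒ ({S})S ⇒ ({SS})S ⇒ ({{S}S})S ⇒ ({{A}S})S ⇒ ({{()}S})S ⇒ ({{()}{}})S ⇒ ({{()}{}}){}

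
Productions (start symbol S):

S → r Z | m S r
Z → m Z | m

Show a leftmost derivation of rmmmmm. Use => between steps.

S => rZ   [S → r Z]
rZ => rmZ   [Z → m Z]
rmZ => rmmZ   [Z → m Z]
rmmZ => rmmmZ   [Z → m Z]
rmmmZ => rmmmmZ   [Z → m Z]
rmmmmZ => rmmmmm   [Z → m]

S => rZ => rmZ => rmmZ => rmmmZ => rmmmmZ => rmmmmm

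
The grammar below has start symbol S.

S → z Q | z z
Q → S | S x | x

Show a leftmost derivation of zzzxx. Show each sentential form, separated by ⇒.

S⇒zQ⇒zSx⇒zzQx⇒zzSx⇒zzzQx⇒zzzxx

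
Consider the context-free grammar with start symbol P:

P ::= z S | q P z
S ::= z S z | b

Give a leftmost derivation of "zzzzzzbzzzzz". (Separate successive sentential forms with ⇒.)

P ⇒ zS   [P ::= z S]
zS ⇒ zzSz   [S ::= z S z]
zzSz ⇒ zzzSzz   [S ::= z S z]
zzzSzz ⇒ zzzzSzzz   [S ::= z S z]
zzzzSzzz ⇒ zzzzzSzzzz   [S ::= z S z]
zzzzzSzzzz ⇒ zzzzzzSzzzzz   [S ::= z S z]
zzzzzzSzzzzz ⇒ zzzzzzbzzzzz   [S ::= b]

P ⇒ zS ⇒ zzSz ⇒ zzzSzz ⇒ zzzzSzzz ⇒ zzzzzSzzzz ⇒ zzzzzzSzzzzz ⇒ zzzzzzbzzzzz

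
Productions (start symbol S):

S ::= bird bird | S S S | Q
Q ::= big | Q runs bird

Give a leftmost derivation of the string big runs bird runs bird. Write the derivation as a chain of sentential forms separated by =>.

S => Q   [S ::= Q]
Q => Q runs bird   [Q ::= Q runs bird]
Q runs bird => Q runs bird runs bird   [Q ::= Q runs bird]
Q runs bird runs bird => big runs bird runs bird   [Q ::= big]

S => Q => Q runs bird => Q runs bird runs bird => big runs bird runs bird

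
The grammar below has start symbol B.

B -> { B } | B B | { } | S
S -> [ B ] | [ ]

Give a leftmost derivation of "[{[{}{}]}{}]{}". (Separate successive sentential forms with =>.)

B => BB => SB => [B]B => [BB]B => [{B}B]B => [{S}B]B => [{[B]}B]B => [{[BB]}B]B => [{[{}B]}B]B => [{[{}{}]}B]B => [{[{}{}]}{}]B => [{[{}{}]}{}]{}

B => BB   [B -> B B]
BB => SB   [B -> S]
SB => [B]B   [S -> [ B ]]
[B]B => [BB]B   [B -> B B]
[BB]B => [{B}B]B   [B -> { B }]
[{B}B]B => [{S}B]B   [B -> S]
[{S}B]B => [{[B]}B]B   [S -> [ B ]]
[{[B]}B]B => [{[BB]}B]B   [B -> B B]
[{[BB]}B]B => [{[{}B]}B]B   [B -> { }]
[{[{}B]}B]B => [{[{}{}]}B]B   [B -> { }]
[{[{}{}]}B]B => [{[{}{}]}{}]B   [B -> { }]
[{[{}{}]}{}]B => [{[{}{}]}{}]{}   [B -> { }]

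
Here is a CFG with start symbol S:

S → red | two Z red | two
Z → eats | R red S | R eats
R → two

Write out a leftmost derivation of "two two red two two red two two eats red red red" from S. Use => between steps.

S => two Z red => two R red S red => two two red S red => two two red two Z red red => two two red two R red S red red => two two red two two red S red red => two two red two two red two Z red red red => two two red two two red two R eats red red red => two two red two two red two two eats red red red

S => two Z red   [S → two Z red]
two Z red => two R red S red   [Z → R red S]
two R red S red => two two red S red   [R → two]
two two red S red => two two red two Z red red   [S → two Z red]
two two red two Z red red => two two red two R red S red red   [Z → R red S]
two two red two R red S red red => two two red two two red S red red   [R → two]
two two red two two red S red red => two two red two two red two Z red red red   [S → two Z red]
two two red two two red two Z red red red => two two red two two red two R eats red red red   [Z → R eats]
two two red two two red two R eats red red red => two two red two two red two two eats red red red   [R → two]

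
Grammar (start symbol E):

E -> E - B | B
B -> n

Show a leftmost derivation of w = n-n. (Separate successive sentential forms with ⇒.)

E ⇒ E-B ⇒ B-B ⇒ n-B ⇒ n-n

E ⇒ E-B   [E -> E - B]
E-B ⇒ B-B   [E -> B]
B-B ⇒ n-B   [B -> n]
n-B ⇒ n-n   [B -> n]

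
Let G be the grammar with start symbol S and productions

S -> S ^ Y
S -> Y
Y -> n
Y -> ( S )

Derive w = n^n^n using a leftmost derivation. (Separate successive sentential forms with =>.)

S => S^Y   [S -> S ^ Y]
S^Y => S^Y^Y   [S -> S ^ Y]
S^Y^Y => Y^Y^Y   [S -> Y]
Y^Y^Y => n^Y^Y   [Y -> n]
n^Y^Y => n^n^Y   [Y -> n]
n^n^Y => n^n^n   [Y -> n]

S => S^Y => S^Y^Y => Y^Y^Y => n^Y^Y => n^n^Y => n^n^n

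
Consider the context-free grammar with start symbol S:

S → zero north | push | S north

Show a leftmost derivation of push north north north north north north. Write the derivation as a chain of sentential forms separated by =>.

S => S north   [S → S north]
S north => S north north   [S → S north]
S north north => S north north north   [S → S north]
S north north north => S north north north north   [S → S north]
S north north north north => S north north north north north   [S → S north]
S north north north north north => S north north north north north north   [S → S north]
S north north north north north north => push north north north north north north   [S → push]

S => S north => S north north => S north north north => S north north north north => S north north north north north => S north north north north north north => push north north north north north north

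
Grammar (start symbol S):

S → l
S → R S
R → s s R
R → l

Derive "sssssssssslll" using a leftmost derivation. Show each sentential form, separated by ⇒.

S ⇒ RS ⇒ ssRS ⇒ ssssRS ⇒ ssssssRS ⇒ ssssssssRS ⇒ ssssssssssRS ⇒ sssssssssslS ⇒ sssssssssslRS ⇒ ssssssssssllS ⇒ sssssssssslll

S ⇒ RS   [S → R S]
RS ⇒ ssRS   [R → s s R]
ssRS ⇒ ssssRS   [R → s s R]
ssssRS ⇒ ssssssRS   [R → s s R]
ssssssRS ⇒ ssssssssRS   [R → s s R]
ssssssssRS ⇒ ssssssssssRS   [R → s s R]
ssssssssssRS ⇒ sssssssssslS   [R → l]
sssssssssslS ⇒ sssssssssslRS   [S → R S]
sssssssssslRS ⇒ ssssssssssllS   [R → l]
ssssssssssllS ⇒ sssssssssslll   [S → l]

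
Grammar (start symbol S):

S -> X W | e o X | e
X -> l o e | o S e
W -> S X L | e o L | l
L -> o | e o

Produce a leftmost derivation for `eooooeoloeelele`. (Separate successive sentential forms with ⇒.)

S ⇒ eoX ⇒ eooSe ⇒ eooXWe ⇒ eoooSeWe ⇒ eoooXWeWe ⇒ eooooSeWeWe ⇒ eooooeoXeWeWe ⇒ eooooeoloeeWeWe ⇒ eooooeoloeeleWe ⇒ eooooeoloeelele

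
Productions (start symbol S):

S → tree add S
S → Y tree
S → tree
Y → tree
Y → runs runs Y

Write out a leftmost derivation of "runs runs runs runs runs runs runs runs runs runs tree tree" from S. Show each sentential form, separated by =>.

S => Y tree   [S → Y tree]
Y tree => runs runs Y tree   [Y → runs runs Y]
runs runs Y tree => runs runs runs runs Y tree   [Y → runs runs Y]
runs runs runs runs Y tree => runs runs runs runs runs runs Y tree   [Y → runs runs Y]
runs runs runs runs runs runs Y tree => runs runs runs runs runs runs runs runs Y tree   [Y → runs runs Y]
runs runs runs runs runs runs runs runs Y tree => runs runs runs runs runs runs runs runs runs runs Y tree   [Y → runs runs Y]
runs runs runs runs runs runs runs runs runs runs Y tree => runs runs runs runs runs runs runs runs runs runs tree tree   [Y → tree]

S => Y tree => runs runs Y tree => runs runs runs runs Y tree => runs runs runs runs runs runs Y tree => runs runs runs runs runs runs runs runs Y tree => runs runs runs runs runs runs runs runs runs runs Y tree => runs runs runs runs runs runs runs runs runs runs tree tree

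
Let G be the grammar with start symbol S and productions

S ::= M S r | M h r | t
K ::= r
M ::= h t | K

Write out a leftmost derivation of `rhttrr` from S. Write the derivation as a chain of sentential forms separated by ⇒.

S ⇒ MSr ⇒ KSr ⇒ rSr ⇒ rMSrr ⇒ rhtSrr ⇒ rhttrr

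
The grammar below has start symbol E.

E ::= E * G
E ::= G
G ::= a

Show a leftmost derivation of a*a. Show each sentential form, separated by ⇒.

E⇒E*G⇒G*G⇒a*G⇒a*a

E ⇒ E*G   [E ::= E * G]
E*G ⇒ G*G   [E ::= G]
G*G ⇒ a*G   [G ::= a]
a*G ⇒ a*a   [G ::= a]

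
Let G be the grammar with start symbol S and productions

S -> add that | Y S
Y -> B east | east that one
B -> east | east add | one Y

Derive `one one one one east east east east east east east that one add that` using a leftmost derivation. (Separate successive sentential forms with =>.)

S => Y S => B east S => one Y east S => one B east east S => one one Y east east S => one one B east east east S => one one one Y east east east S => one one one B east east east east S => one one one one Y east east east east S => one one one one B east east east east east S => one one one one east east east east east east S => one one one one east east east east east east Y S => one one one one east east east east east east east that one S => one one one one east east east east east east east that one add that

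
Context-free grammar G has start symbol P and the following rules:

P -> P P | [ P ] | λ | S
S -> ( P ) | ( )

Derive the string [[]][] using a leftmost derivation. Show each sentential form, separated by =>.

P=>PP=>[P]P=>[[P]]P=>[[]]P=>[[]][P]=>[[]][]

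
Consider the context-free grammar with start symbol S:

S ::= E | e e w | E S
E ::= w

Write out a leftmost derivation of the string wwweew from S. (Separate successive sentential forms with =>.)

S=>ES=>wS=>wES=>wwS=>wwES=>wwwS=>wwweew

S => ES   [S ::= E S]
ES => wS   [E ::= w]
wS => wES   [S ::= E S]
wES => wwS   [E ::= w]
wwS => wwES   [S ::= E S]
wwES => wwwS   [E ::= w]
wwwS => wwweew   [S ::= e e w]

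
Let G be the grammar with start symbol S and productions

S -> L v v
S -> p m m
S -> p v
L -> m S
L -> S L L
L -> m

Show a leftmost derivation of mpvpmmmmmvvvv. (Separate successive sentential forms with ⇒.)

S ⇒ Lvv ⇒ mSvv ⇒ mLvvvv ⇒ mSLLvvvv ⇒ mpvLLvvvv ⇒ mpvSLLLvvvv ⇒ mpvpmmLLLvvvv ⇒ mpvpmmmLLvvvv ⇒ mpvpmmmmLvvvv ⇒ mpvpmmmmmvvvv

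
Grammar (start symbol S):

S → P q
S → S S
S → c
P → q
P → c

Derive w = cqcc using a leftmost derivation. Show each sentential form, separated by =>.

S => SS => SSS => PqSS => cqSS => cqcS => cqcc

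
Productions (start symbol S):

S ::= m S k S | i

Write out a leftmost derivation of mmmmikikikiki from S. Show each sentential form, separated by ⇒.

S ⇒ mSkS   [S ::= m S k S]
mSkS ⇒ mmSkSkS   [S ::= m S k S]
mmSkSkS ⇒ mmmSkSkSkS   [S ::= m S k S]
mmmSkSkSkS ⇒ mmmmSkSkSkSkS   [S ::= m S k S]
mmmmSkSkSkSkS ⇒ mmmmikSkSkSkS   [S ::= i]
mmmmikSkSkSkS ⇒ mmmmikikSkSkS   [S ::= i]
mmmmikikSkSkS ⇒ mmmmikikikSkS   [S ::= i]
mmmmikikikSkS ⇒ mmmmikikikikS   [S ::= i]
mmmmikikikikS ⇒ mmmmikikikiki   [S ::= i]

S⇒mSkS⇒mmSkSkS⇒mmmSkSkSkS⇒mmmmSkSkSkSkS⇒mmmmikSkSkSkS⇒mmmmikikSkSkS⇒mmmmikikikSkS⇒mmmmikikikikS⇒mmmmikikikiki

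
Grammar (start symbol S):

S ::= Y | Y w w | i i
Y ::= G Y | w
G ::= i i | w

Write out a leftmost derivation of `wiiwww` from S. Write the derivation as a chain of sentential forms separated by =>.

S => Yww   [S ::= Y w w]
Yww => GYww   [Y ::= G Y]
GYww => wYww   [G ::= w]
wYww => wGYww   [Y ::= G Y]
wGYww => wiiYww   [G ::= i i]
wiiYww => wiiwww   [Y ::= w]

S=>Yww=>GYww=>wYww=>wGYww=>wiiYww=>wiiwww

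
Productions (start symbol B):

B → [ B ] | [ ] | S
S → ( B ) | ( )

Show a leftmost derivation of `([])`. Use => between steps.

B => S   [B → S]
S => (B)   [S → ( B )]
(B) => ([])   [B → [ ]]

B=>S=>(B)=>([])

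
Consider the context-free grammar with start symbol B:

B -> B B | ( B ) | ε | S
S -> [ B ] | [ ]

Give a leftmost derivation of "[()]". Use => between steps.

B => S => [B] => [(B)] => [()]

B => S   [B -> S]
S => [B]   [S -> [ B ]]
[B] => [(B)]   [B -> ( B )]
[(B)] => [()]   [B -> ε]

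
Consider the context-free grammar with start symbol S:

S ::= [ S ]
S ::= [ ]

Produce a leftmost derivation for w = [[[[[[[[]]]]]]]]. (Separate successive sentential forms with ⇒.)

S ⇒ [S] ⇒ [[S]] ⇒ [[[S]]] ⇒ [[[[S]]]] ⇒ [[[[[S]]]]] ⇒ [[[[[[S]]]]]] ⇒ [[[[[[[S]]]]]]] ⇒ [[[[[[[[]]]]]]]]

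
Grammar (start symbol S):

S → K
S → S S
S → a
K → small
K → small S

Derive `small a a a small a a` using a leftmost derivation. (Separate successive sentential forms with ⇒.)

S ⇒ S S ⇒ K S ⇒ small S S ⇒ small S S S ⇒ small S S S S ⇒ small a S S S ⇒ small a a S S ⇒ small a a a S ⇒ small a a a S S ⇒ small a a a K S ⇒ small a a a small S S ⇒ small a a a small a S ⇒ small a a a small a a

S ⇒ S S   [S → S S]
S S ⇒ K S   [S → K]
K S ⇒ small S S   [K → small S]
small S S ⇒ small S S S   [S → S S]
small S S S ⇒ small S S S S   [S → S S]
small S S S S ⇒ small a S S S   [S → a]
small a S S S ⇒ small a a S S   [S → a]
small a a S S ⇒ small a a a S   [S → a]
small a a a S ⇒ small a a a S S   [S → S S]
small a a a S S ⇒ small a a a K S   [S → K]
small a a a K S ⇒ small a a a small S S   [K → small S]
small a a a small S S ⇒ small a a a small a S   [S → a]
small a a a small a S ⇒ small a a a small a a   [S → a]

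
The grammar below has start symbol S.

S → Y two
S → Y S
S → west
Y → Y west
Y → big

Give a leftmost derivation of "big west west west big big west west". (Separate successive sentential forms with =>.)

S => Y S => Y west S => Y west west S => Y west west west S => big west west west S => big west west west Y S => big west west west big S => big west west west big Y S => big west west west big Y west S => big west west west big big west S => big west west west big big west west

S => Y S   [S → Y S]
Y S => Y west S   [Y → Y west]
Y west S => Y west west S   [Y → Y west]
Y west west S => Y west west west S   [Y → Y west]
Y west west west S => big west west west S   [Y → big]
big west west west S => big west west west Y S   [S → Y S]
big west west west Y S => big west west west big S   [Y → big]
big west west west big S => big west west west big Y S   [S → Y S]
big west west west big Y S => big west west west big Y west S   [Y → Y west]
big west west west big Y west S => big west west west big big west S   [Y → big]
big west west west big big west S => big west west west big big west west   [S → west]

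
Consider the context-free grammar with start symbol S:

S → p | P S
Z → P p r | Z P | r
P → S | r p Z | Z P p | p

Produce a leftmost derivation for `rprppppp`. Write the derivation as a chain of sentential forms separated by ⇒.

S ⇒ PS   [S → P S]
PS ⇒ SS   [P → S]
SS ⇒ PSS   [S → P S]
PSS ⇒ SSS   [P → S]
SSS ⇒ PSSS   [S → P S]
PSSS ⇒ rpZSSS   [P → r p Z]
rpZSSS ⇒ rprSSS   [Z → r]
rprSSS ⇒ rprPSSS   [S → P S]
rprPSSS ⇒ rprpSSS   [P → p]
rprpSSS ⇒ rprpPSSS   [S → P S]
rprpPSSS ⇒ rprppSSS   [P → p]
rprppSSS ⇒ rprpppSS   [S → p]
rprpppSS ⇒ rprppppS   [S → p]
rprppppS ⇒ rprppppp   [S → p]

S ⇒ PS ⇒ SS ⇒ PSS ⇒ SSS ⇒ PSSS ⇒ rpZSSS ⇒ rprSSS ⇒ rprPSSS ⇒ rprpSSS ⇒ rprpPSSS ⇒ rprppSSS ⇒ rprpppSS ⇒ rprppppS ⇒ rprppppp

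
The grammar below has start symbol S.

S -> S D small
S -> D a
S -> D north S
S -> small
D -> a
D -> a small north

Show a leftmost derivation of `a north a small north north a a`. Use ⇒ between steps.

S ⇒ D north S ⇒ a north S ⇒ a north D north S ⇒ a north a small north north S ⇒ a north a small north north D a ⇒ a north a small north north a a

S ⇒ D north S   [S -> D north S]
D north S ⇒ a north S   [D -> a]
a north S ⇒ a north D north S   [S -> D north S]
a north D north S ⇒ a north a small north north S   [D -> a small north]
a north a small north north S ⇒ a north a small north north D a   [S -> D a]
a north a small north north D a ⇒ a north a small north north a a   [D -> a]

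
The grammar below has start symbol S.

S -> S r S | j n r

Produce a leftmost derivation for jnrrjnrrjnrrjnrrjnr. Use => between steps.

S => SrS => jnrrS => jnrrSrS => jnrrSrSrS => jnrrSrSrSrS => jnrrjnrrSrSrS => jnrrjnrrjnrrSrS => jnrrjnrrjnrrjnrrS => jnrrjnrrjnrrjnrrjnr

S => SrS   [S -> S r S]
SrS => jnrrS   [S -> j n r]
jnrrS => jnrrSrS   [S -> S r S]
jnrrSrS => jnrrSrSrS   [S -> S r S]
jnrrSrSrS => jnrrSrSrSrS   [S -> S r S]
jnrrSrSrSrS => jnrrjnrrSrSrS   [S -> j n r]
jnrrjnrrSrSrS => jnrrjnrrjnrrSrS   [S -> j n r]
jnrrjnrrjnrrSrS => jnrrjnrrjnrrjnrrS   [S -> j n r]
jnrrjnrrjnrrjnrrS => jnrrjnrrjnrrjnrrjnr   [S -> j n r]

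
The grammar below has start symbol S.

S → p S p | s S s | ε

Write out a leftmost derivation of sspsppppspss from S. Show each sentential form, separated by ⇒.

S ⇒ sSs   [S → s S s]
sSs ⇒ ssSss   [S → s S s]
ssSss ⇒ sspSpss   [S → p S p]
sspSpss ⇒ sspsSspss   [S → s S s]
sspsSspss ⇒ sspspSpspss   [S → p S p]
sspspSpspss ⇒ sspsppSppspss   [S → p S p]
sspsppSppspss ⇒ sspsppppspss   [S → ε]

S⇒sSs⇒ssSss⇒sspSpss⇒sspsSspss⇒sspspSpspss⇒sspsppSppspss⇒sspsppppspss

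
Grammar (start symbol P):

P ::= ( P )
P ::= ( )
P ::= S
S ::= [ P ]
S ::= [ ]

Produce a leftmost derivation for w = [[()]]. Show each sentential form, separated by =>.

P => S   [P ::= S]
S => [P]   [S ::= [ P ]]
[P] => [S]   [P ::= S]
[S] => [[P]]   [S ::= [ P ]]
[[P]] => [[()]]   [P ::= ( )]

P => S => [P] => [S] => [[P]] => [[()]]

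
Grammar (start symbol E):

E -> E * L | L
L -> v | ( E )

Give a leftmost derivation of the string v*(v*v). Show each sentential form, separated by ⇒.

E ⇒ E*L   [E -> E * L]
E*L ⇒ L*L   [E -> L]
L*L ⇒ v*L   [L -> v]
v*L ⇒ v*(E)   [L -> ( E )]
v*(E) ⇒ v*(E*L)   [E -> E * L]
v*(E*L) ⇒ v*(L*L)   [E -> L]
v*(L*L) ⇒ v*(v*L)   [L -> v]
v*(v*L) ⇒ v*(v*v)   [L -> v]

E ⇒ E*L ⇒ L*L ⇒ v*L ⇒ v*(E) ⇒ v*(E*L) ⇒ v*(L*L) ⇒ v*(v*L) ⇒ v*(v*v)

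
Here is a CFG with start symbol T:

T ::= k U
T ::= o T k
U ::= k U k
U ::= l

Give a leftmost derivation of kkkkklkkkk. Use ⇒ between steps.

T⇒kU⇒kkUk⇒kkkUkk⇒kkkkUkkk⇒kkkkkUkkkk⇒kkkkklkkkk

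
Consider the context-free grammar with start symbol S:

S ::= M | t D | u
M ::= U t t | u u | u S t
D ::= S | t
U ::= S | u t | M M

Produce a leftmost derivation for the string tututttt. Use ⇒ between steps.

S⇒tD⇒tS⇒tM⇒tuSt⇒tutDt⇒tutSt⇒tutMt⇒tutuStt⇒tututDtt⇒tututttt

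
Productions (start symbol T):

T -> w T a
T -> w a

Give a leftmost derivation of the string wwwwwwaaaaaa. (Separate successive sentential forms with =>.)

T => wTa   [T -> w T a]
wTa => wwTaa   [T -> w T a]
wwTaa => wwwTaaa   [T -> w T a]
wwwTaaa => wwwwTaaaa   [T -> w T a]
wwwwTaaaa => wwwwwTaaaaa   [T -> w T a]
wwwwwTaaaaa => wwwwwwaaaaaa   [T -> w a]

T => wTa => wwTaa => wwwTaaa => wwwwTaaaa => wwwwwTaaaaa => wwwwwwaaaaaa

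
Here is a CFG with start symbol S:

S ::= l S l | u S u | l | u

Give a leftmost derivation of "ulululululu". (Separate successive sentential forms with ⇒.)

S ⇒ uSu ⇒ ulSlu ⇒ uluSulu ⇒ ululSlulu ⇒ ululuSululu ⇒ ulululululu

S ⇒ uSu   [S ::= u S u]
uSu ⇒ ulSlu   [S ::= l S l]
ulSlu ⇒ uluSulu   [S ::= u S u]
uluSulu ⇒ ululSlulu   [S ::= l S l]
ululSlulu ⇒ ululuSululu   [S ::= u S u]
ululuSululu ⇒ ulululululu   [S ::= l]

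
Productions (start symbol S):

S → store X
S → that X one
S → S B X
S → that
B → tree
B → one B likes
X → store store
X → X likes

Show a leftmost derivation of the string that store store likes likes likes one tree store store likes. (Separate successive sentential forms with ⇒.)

S ⇒ S B X   [S → S B X]
S B X ⇒ that X one B X   [S → that X one]
that X one B X ⇒ that X likes one B X   [X → X likes]
that X likes one B X ⇒ that X likes likes one B X   [X → X likes]
that X likes likes one B X ⇒ that X likes likes likes one B X   [X → X likes]
that X likes likes likes one B X ⇒ that store store likes likes likes one B X   [X → store store]
that store store likes likes likes one B X ⇒ that store store likes likes likes one tree X   [B → tree]
that store store likes likes likes one tree X ⇒ that store store likes likes likes one tree X likes   [X → X likes]
that store store likes likes likes one tree X likes ⇒ that store store likes likes likes one tree store store likes   [X → store store]

S ⇒ S B X ⇒ that X one B X ⇒ that X likes one B X ⇒ that X likes likes one B X ⇒ that X likes likes likes one B X ⇒ that store store likes likes likes one B X ⇒ that store store likes likes likes one tree X ⇒ that store store likes likes likes one tree X likes ⇒ that store store likes likes likes one tree store store likes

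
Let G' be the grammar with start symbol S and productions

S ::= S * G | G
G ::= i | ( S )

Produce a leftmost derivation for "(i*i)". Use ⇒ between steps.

S⇒G⇒(S)⇒(S*G)⇒(G*G)⇒(i*G)⇒(i*i)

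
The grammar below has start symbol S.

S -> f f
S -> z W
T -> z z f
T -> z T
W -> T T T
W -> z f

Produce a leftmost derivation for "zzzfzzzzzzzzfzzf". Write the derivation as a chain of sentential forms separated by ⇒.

S ⇒ zW   [S -> z W]
zW ⇒ zTTT   [W -> T T T]
zTTT ⇒ zzzfTT   [T -> z z f]
zzzfTT ⇒ zzzfzTT   [T -> z T]
zzzfzTT ⇒ zzzfzzTT   [T -> z T]
zzzfzzTT ⇒ zzzfzzzTT   [T -> z T]
zzzfzzzTT ⇒ zzzfzzzzTT   [T -> z T]
zzzfzzzzTT ⇒ zzzfzzzzzTT   [T -> z T]
zzzfzzzzzTT ⇒ zzzfzzzzzzTT   [T -> z T]
zzzfzzzzzzTT ⇒ zzzfzzzzzzzzfT   [T -> z z f]
zzzfzzzzzzzzfT ⇒ zzzfzzzzzzzzfzzf   [T -> z z f]

S ⇒ zW ⇒ zTTT ⇒ zzzfTT ⇒ zzzfzTT ⇒ zzzfzzTT ⇒ zzzfzzzTT ⇒ zzzfzzzzTT ⇒ zzzfzzzzzTT ⇒ zzzfzzzzzzTT ⇒ zzzfzzzzzzzzfT ⇒ zzzfzzzzzzzzfzzf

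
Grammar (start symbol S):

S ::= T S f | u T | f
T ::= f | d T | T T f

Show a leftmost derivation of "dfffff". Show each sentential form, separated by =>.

S => TSf => TTfSf => dTTfSf => dfTfSf => dfffSf => dfffff

S => TSf   [S ::= T S f]
TSf => TTfSf   [T ::= T T f]
TTfSf => dTTfSf   [T ::= d T]
dTTfSf => dfTfSf   [T ::= f]
dfTfSf => dfffSf   [T ::= f]
dfffSf => dfffff   [S ::= f]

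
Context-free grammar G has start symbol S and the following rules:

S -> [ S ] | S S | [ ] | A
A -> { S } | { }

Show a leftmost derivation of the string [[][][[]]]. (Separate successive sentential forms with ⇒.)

S ⇒ [S] ⇒ [SS] ⇒ [SSS] ⇒ [[]SS] ⇒ [[][]S] ⇒ [[][][S]] ⇒ [[][][[]]]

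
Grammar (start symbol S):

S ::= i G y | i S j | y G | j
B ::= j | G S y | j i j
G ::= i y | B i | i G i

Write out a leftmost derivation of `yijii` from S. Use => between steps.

S => yG   [S ::= y G]
yG => yiGi   [G ::= i G i]
yiGi => yiBii   [G ::= B i]
yiBii => yijii   [B ::= j]

S => yG => yiGi => yiBii => yijii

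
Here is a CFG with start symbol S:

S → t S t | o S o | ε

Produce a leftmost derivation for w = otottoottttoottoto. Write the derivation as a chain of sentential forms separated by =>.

S=>oSo=>otSto=>otoSoto=>ototStoto=>otottSttoto=>otottoSottoto=>otottooSoottoto=>otottootStoottoto=>otottoottSttoottoto=>otottoottttoottoto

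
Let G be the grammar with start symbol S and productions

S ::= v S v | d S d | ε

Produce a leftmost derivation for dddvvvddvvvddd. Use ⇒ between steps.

S⇒dSd⇒ddSdd⇒dddSddd⇒dddvSvddd⇒dddvvSvvddd⇒dddvvvSvvvddd⇒dddvvvdSdvvvddd⇒dddvvvddvvvddd

S ⇒ dSd   [S ::= d S d]
dSd ⇒ ddSdd   [S ::= d S d]
ddSdd ⇒ dddSddd   [S ::= d S d]
dddSddd ⇒ dddvSvddd   [S ::= v S v]
dddvSvddd ⇒ dddvvSvvddd   [S ::= v S v]
dddvvSvvddd ⇒ dddvvvSvvvddd   [S ::= v S v]
dddvvvSvvvddd ⇒ dddvvvdSdvvvddd   [S ::= d S d]
dddvvvdSdvvvddd ⇒ dddvvvddvvvddd   [S ::= ε]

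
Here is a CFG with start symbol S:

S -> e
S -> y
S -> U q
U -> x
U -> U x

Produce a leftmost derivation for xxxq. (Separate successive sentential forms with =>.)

S => Uq => Uxq => Uxxq => xxxq

S => Uq   [S -> U q]
Uq => Uxq   [U -> U x]
Uxq => Uxxq   [U -> U x]
Uxxq => xxxq   [U -> x]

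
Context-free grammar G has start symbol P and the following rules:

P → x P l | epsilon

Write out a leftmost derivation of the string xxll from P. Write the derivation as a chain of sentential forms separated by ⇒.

P ⇒ xPl ⇒ xxPll ⇒ xxll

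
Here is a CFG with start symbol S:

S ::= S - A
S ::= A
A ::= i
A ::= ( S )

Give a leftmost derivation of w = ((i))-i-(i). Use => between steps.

S => S-A   [S ::= S - A]
S-A => S-A-A   [S ::= S - A]
S-A-A => A-A-A   [S ::= A]
A-A-A => (S)-A-A   [A ::= ( S )]
(S)-A-A => (A)-A-A   [S ::= A]
(A)-A-A => ((S))-A-A   [A ::= ( S )]
((S))-A-A => ((A))-A-A   [S ::= A]
((A))-A-A => ((i))-A-A   [A ::= i]
((i))-A-A => ((i))-i-A   [A ::= i]
((i))-i-A => ((i))-i-(S)   [A ::= ( S )]
((i))-i-(S) => ((i))-i-(A)   [S ::= A]
((i))-i-(A) => ((i))-i-(i)   [A ::= i]

S=>S-A=>S-A-A=>A-A-A=>(S)-A-A=>(A)-A-A=>((S))-A-A=>((A))-A-A=>((i))-A-A=>((i))-i-A=>((i))-i-(S)=>((i))-i-(A)=>((i))-i-(i)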